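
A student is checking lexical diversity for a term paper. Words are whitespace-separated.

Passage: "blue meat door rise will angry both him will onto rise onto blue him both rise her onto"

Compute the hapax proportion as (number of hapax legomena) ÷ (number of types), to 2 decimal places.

0.40

Frequencies: rise:3, onto:3, blue:2, will:2, both:2, him:2, meat:1, door:1, angry:1, her:1
Hapax count = 4; type count = 10.
Ratio = 4 / 10 = 0.40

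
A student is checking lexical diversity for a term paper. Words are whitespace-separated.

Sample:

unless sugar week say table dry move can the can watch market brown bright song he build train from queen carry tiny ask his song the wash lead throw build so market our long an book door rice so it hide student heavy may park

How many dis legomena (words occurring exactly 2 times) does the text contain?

6

Frequencies: can:2, the:2, market:2, song:2, build:2, so:2, unless:1, sugar:1, week:1, say:1, table:1, dry:1, move:1, watch:1, brown:1, bright:1, he:1, train:1, from:1, queen:1, … (19 more, each freq 1)
Words with frequency 2: build, can, market, so, song, the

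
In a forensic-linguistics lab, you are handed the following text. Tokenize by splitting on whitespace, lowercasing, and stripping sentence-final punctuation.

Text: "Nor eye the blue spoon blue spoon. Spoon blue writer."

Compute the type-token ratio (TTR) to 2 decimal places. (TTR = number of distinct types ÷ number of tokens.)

N = 10 tokens, V = 6 types.
TTR = V / N = 6 / 10 = 0.60

0.60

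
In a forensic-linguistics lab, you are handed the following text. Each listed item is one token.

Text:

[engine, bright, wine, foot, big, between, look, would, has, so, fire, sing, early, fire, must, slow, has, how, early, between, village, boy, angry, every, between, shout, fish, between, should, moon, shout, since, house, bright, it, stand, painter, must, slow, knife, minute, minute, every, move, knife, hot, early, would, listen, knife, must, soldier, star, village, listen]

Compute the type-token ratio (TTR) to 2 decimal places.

0.65

N = 55 tokens, V = 36 types.
TTR = V / N = 36 / 55 = 0.65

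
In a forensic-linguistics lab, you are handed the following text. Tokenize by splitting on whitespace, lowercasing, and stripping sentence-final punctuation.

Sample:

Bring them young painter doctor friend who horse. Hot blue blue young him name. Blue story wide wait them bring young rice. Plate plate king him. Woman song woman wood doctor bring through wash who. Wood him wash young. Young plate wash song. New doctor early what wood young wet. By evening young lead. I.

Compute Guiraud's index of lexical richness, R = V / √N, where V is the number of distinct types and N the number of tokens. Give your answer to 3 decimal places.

N = 55, V = 31.
√N = 7.416198
R = 31 / 7.416198 = 4.180

4.180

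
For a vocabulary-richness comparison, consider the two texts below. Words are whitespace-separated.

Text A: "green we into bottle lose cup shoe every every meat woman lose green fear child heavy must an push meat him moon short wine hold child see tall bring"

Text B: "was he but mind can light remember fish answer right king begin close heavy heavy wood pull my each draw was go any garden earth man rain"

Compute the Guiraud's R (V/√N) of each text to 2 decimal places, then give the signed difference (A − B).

A: V=24, N=29, R=4.46
B: V=25, N=27, R=4.81
Difference = 4.46 − 4.81 = -0.35

-0.35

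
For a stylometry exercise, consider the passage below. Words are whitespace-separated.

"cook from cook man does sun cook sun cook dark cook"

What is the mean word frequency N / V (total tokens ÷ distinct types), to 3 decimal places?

1.833

N = 11 tokens, V = 6 types.
Mean frequency = N / V = 11 / 6 = 1.833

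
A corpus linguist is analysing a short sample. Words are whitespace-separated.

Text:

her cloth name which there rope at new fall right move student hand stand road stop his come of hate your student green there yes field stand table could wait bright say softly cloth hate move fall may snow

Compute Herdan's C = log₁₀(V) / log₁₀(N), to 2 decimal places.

N = 39, V = 32.
log₁₀(V) = 1.505150, log₁₀(N) = 1.591065
C = 1.505150 / 1.591065 = 0.95

0.95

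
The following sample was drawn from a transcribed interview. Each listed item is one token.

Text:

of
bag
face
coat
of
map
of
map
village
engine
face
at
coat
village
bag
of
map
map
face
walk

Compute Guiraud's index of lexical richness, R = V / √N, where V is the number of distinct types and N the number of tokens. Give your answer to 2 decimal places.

2.01

N = 20, V = 9.
√N = 4.472136
R = 9 / 4.472136 = 2.01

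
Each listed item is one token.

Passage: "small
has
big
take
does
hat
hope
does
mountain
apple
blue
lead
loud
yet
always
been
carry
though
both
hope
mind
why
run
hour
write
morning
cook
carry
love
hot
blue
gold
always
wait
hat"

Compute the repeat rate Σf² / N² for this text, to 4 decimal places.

0.0384

Frequencies: does:2, hat:2, hope:2, blue:2, always:2, carry:2, small:1, has:1, big:1, take:1, mountain:1, apple:1, lead:1, loud:1, yet:1, been:1, though:1, both:1, mind:1, why:1, … (9 more, each freq 1)
Σf² = 47; N² = 1225
Repeat rate = 47 / 1225 = 0.0384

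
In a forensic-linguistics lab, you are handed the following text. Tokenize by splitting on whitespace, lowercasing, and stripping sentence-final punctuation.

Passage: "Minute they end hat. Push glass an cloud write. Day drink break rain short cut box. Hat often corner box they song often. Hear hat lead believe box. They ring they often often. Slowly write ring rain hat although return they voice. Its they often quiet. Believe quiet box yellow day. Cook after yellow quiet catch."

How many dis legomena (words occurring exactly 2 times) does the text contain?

Frequencies: they:6, often:5, hat:4, box:4, quiet:3, write:2, day:2, rain:2, believe:2, ring:2, yellow:2, minute:1, end:1, push:1, glass:1, an:1, cloud:1, drink:1, break:1, short:1, … (13 more, each freq 1)
Words with frequency 2: believe, day, rain, ring, write, yellow

6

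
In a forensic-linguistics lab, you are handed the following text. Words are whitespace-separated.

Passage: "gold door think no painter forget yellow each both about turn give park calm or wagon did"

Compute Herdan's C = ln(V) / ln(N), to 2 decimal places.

1.00

N = 17, V = 17.
ln(V) = 2.833213, ln(N) = 2.833213
C = 2.833213 / 2.833213 = 1.00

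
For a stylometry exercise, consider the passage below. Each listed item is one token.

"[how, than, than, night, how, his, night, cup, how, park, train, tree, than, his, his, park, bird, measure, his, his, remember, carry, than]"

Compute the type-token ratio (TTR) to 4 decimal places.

0.5217

N = 23 tokens, V = 12 types.
TTR = V / N = 12 / 23 = 0.5217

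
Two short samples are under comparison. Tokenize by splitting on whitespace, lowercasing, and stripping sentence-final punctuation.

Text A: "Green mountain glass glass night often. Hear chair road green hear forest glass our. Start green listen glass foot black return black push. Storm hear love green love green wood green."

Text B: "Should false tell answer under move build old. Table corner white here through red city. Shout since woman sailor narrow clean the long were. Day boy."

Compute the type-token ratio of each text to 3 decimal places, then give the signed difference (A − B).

-0.387

TTR(A) = 19/31 = 0.613
TTR(B) = 26/26 = 1.000
Difference = 0.613 − 1.000 = -0.387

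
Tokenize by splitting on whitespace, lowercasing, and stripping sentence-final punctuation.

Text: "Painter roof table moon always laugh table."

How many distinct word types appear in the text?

Distinct types: {always, laugh, moon, painter, roof, table}
V = 6

6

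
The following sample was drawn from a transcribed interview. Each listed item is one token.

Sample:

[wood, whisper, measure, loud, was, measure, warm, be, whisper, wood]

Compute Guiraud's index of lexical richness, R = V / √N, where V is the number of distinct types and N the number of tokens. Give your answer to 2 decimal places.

N = 10, V = 7.
√N = 3.162278
R = 7 / 3.162278 = 2.21

2.21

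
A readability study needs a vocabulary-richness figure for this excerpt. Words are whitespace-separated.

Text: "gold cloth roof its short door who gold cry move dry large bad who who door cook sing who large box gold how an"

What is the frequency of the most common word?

4

Frequencies: who:4, gold:3, door:2, large:2, cloth:1, roof:1, its:1, short:1, cry:1, move:1, dry:1, bad:1, cook:1, sing:1, box:1, how:1, an:1
Most common: 'who' with frequency 4.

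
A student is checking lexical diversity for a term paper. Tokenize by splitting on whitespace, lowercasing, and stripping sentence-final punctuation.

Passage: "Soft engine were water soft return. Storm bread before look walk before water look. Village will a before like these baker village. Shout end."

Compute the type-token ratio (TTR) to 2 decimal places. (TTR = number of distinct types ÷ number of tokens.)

0.75

N = 24 tokens, V = 18 types.
TTR = V / N = 18 / 24 = 0.75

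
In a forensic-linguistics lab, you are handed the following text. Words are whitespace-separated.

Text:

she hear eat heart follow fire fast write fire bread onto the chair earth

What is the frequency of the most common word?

2

Frequencies: fire:2, she:1, hear:1, eat:1, heart:1, follow:1, fast:1, write:1, bread:1, onto:1, the:1, chair:1, earth:1
Most common: 'fire' with frequency 2.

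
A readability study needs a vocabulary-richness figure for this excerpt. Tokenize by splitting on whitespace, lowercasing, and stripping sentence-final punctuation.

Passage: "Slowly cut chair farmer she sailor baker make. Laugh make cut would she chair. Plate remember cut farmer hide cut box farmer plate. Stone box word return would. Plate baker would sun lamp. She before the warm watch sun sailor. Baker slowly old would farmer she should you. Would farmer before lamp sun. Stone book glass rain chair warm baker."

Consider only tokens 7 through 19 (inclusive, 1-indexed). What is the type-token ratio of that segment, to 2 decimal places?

0.85

Segment tokens 7–19: baker, make, laugh, make, cut, would, she, chair, plate, remember, cut, farmer, hide
Segment N = 13, segment V = 11.
TTR = 11 / 13 = 0.85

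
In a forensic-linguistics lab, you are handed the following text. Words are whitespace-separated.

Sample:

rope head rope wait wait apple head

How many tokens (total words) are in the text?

Tokens: rope, head, rope, wait, wait, apple, head
N = 7

7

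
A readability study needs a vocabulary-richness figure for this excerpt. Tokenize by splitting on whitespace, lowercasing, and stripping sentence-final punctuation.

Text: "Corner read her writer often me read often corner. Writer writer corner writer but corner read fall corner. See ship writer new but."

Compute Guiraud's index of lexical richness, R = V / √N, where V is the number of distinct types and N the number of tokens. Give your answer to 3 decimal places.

N = 23, V = 11.
√N = 4.795832
R = 11 / 4.795832 = 2.294

2.294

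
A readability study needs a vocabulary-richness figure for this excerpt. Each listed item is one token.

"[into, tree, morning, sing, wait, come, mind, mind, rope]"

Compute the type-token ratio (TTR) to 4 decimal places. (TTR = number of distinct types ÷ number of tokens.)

N = 9 tokens, V = 8 types.
TTR = V / N = 8 / 9 = 0.8889

0.8889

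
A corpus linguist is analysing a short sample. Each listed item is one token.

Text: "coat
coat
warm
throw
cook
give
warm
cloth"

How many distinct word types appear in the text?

Distinct types: {cloth, coat, cook, give, throw, warm}
V = 6

6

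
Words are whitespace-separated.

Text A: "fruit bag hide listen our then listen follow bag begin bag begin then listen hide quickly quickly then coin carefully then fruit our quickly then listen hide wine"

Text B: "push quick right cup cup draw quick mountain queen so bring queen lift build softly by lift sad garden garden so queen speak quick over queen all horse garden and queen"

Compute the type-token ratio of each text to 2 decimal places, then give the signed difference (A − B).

-0.22

TTR(A) = 12/28 = 0.43
TTR(B) = 20/31 = 0.65
Difference = 0.43 − 0.65 = -0.22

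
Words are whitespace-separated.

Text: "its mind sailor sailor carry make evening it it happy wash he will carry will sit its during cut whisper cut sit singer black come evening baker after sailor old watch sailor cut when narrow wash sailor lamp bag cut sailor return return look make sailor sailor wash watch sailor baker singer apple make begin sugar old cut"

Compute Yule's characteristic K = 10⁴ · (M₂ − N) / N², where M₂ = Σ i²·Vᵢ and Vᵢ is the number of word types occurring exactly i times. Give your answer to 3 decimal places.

374.554

Frequencies: sailor:9, cut:5, make:3, wash:3, its:2, carry:2, evening:2, it:2, will:2, sit:2, singer:2, baker:2, old:2, watch:2, return:2, mind:1, happy:1, he:1, during:1, whisper:1, … (11 more, each freq 1)
N = 58. Frequency spectrum: V_1=16, V_2=11, V_3=2, V_5=1, V_9=1
M₂ = 1²·16 + 2²·11 + 3²·2 + 5²·1 + 9²·1 = 184
K = 10000 × (184 − 58) / 58² = 374.554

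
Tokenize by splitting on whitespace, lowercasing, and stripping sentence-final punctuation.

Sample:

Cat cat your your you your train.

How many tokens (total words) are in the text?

7

Tokens: cat, cat, your, your, you, your, train
N = 7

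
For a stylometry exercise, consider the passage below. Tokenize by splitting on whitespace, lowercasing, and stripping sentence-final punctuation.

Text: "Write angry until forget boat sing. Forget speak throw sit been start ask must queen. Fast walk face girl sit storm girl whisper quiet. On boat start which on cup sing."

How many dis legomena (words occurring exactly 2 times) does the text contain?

Frequencies: forget:2, boat:2, sing:2, sit:2, start:2, girl:2, on:2, write:1, angry:1, until:1, speak:1, throw:1, been:1, ask:1, must:1, queen:1, fast:1, walk:1, face:1, storm:1, … (4 more, each freq 1)
Words with frequency 2: boat, forget, girl, on, sing, sit, start

7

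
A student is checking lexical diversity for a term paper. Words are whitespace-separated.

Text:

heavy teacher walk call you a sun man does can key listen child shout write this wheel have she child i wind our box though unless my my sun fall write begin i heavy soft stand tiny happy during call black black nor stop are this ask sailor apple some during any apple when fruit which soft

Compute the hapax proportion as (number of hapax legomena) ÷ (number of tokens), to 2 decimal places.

Frequencies: heavy:2, call:2, sun:2, child:2, write:2, this:2, i:2, my:2, soft:2, during:2, black:2, apple:2, teacher:1, walk:1, you:1, a:1, man:1, does:1, can:1, key:1, … (25 more, each freq 1)
Hapax count = 33; token count = 57.
Ratio = 33 / 57 = 0.58

0.58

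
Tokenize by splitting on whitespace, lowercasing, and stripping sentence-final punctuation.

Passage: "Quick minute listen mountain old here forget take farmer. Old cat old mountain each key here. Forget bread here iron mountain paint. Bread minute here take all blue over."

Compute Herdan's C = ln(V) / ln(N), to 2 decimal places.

N = 29, V = 18.
ln(V) = 2.890372, ln(N) = 3.367296
C = 2.890372 / 3.367296 = 0.86

0.86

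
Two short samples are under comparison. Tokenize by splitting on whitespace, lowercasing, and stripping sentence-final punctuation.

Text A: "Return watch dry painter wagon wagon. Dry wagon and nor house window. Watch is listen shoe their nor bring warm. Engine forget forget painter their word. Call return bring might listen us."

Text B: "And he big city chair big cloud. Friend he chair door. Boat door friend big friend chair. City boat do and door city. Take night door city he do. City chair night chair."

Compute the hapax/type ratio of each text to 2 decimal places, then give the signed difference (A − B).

A: hapax=11, V=21, ratio=0.52
B: hapax=2, V=12, ratio=0.17
Difference = 0.52 − 0.17 = 0.35

0.35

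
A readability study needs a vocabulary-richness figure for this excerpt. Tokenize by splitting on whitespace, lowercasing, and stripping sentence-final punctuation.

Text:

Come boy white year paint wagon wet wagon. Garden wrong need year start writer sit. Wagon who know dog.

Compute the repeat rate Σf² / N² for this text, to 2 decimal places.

0.07

Frequencies: wagon:3, year:2, come:1, boy:1, white:1, paint:1, wet:1, garden:1, wrong:1, need:1, start:1, writer:1, sit:1, who:1, know:1, dog:1
Σf² = 27; N² = 361
Repeat rate = 27 / 361 = 0.07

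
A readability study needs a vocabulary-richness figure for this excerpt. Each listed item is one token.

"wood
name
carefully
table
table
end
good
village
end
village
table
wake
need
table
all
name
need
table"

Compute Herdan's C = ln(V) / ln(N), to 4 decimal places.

0.7966

N = 18, V = 10.
ln(V) = 2.302585, ln(N) = 2.890372
C = 2.302585 / 2.890372 = 0.7966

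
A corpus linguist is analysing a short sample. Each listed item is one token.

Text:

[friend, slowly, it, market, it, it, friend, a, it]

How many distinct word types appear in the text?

Distinct types: {a, friend, it, market, slowly}
V = 5

5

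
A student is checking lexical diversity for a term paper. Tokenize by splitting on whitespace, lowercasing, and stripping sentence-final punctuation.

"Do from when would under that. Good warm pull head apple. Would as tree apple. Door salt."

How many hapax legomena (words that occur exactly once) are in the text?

Frequencies: would:2, apple:2, do:1, from:1, when:1, under:1, that:1, good:1, warm:1, pull:1, head:1, as:1, tree:1, door:1, salt:1
Hapax (freq=1): as, do, door, from, good, head, pull, salt, that, tree, under, warm, when

13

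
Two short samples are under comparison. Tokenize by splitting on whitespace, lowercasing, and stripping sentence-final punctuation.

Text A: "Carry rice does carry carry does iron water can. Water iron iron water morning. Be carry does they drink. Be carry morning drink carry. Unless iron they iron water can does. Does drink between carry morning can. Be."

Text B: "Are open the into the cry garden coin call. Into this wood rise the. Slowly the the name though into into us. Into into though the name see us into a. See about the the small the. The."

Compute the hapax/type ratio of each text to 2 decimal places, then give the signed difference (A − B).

A: hapax=3, V=12, ratio=0.25
B: hapax=13, V=19, ratio=0.68
Difference = 0.25 − 0.68 = -0.43

-0.43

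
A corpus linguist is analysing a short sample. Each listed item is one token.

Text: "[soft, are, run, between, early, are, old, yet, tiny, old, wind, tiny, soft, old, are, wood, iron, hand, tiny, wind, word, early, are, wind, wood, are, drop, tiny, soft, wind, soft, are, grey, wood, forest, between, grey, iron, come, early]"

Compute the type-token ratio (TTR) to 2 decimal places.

0.43

N = 40 tokens, V = 17 types.
TTR = V / N = 17 / 40 = 0.43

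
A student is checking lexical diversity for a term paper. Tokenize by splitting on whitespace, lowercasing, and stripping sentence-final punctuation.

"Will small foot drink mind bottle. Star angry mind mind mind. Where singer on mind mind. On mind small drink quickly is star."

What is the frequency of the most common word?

7

Frequencies: mind:7, small:2, drink:2, star:2, on:2, will:1, foot:1, bottle:1, angry:1, where:1, singer:1, quickly:1, is:1
Most common: 'mind' with frequency 7.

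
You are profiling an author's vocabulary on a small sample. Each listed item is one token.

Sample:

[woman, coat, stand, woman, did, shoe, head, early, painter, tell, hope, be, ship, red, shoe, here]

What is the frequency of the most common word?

2

Frequencies: woman:2, shoe:2, coat:1, stand:1, did:1, head:1, early:1, painter:1, tell:1, hope:1, be:1, ship:1, red:1, here:1
Most common: 'woman' with frequency 2.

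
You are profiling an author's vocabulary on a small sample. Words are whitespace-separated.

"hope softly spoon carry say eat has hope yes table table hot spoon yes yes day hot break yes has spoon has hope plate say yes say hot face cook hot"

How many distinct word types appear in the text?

15

Distinct types: {break, carry, cook, day, eat, face, has, hope, hot, plate, say, softly, spoon, table, yes}
V = 15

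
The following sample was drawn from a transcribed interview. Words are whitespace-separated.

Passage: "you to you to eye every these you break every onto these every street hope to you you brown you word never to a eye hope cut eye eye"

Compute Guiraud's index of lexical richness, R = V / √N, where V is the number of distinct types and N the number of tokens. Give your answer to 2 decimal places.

2.60

N = 29, V = 14.
√N = 5.385165
R = 14 / 5.385165 = 2.60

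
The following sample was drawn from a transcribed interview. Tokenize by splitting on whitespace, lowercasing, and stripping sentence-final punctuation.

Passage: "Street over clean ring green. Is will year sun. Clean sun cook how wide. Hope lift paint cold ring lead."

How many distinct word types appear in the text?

Distinct types: {clean, cold, cook, green, hope, how, is, lead, lift, over, paint, ring, street, sun, wide, will, year}
V = 17

17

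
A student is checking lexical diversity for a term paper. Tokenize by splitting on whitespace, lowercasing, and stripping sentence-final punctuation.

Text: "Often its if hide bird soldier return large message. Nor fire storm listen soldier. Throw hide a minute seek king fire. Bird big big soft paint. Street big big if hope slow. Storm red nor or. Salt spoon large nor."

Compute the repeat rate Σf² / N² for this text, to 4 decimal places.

Frequencies: big:4, nor:3, if:2, hide:2, bird:2, soldier:2, large:2, fire:2, storm:2, often:1, its:1, return:1, message:1, listen:1, throw:1, a:1, minute:1, seek:1, king:1, soft:1, … (8 more, each freq 1)
Σf² = 72; N² = 1600
Repeat rate = 72 / 1600 = 0.0450

0.0450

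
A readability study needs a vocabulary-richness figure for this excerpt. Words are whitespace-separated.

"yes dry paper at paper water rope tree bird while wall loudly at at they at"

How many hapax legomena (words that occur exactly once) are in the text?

10

Frequencies: at:4, paper:2, yes:1, dry:1, water:1, rope:1, tree:1, bird:1, while:1, wall:1, loudly:1, they:1
Hapax (freq=1): bird, dry, loudly, rope, they, tree, wall, water, while, yes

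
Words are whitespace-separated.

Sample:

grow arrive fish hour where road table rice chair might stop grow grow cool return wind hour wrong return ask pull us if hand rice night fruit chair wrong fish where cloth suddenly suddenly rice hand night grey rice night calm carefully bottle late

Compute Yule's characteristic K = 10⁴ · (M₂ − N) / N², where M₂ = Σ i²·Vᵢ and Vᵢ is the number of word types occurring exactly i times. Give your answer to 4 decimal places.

Frequencies: rice:4, grow:3, night:3, fish:2, hour:2, where:2, chair:2, return:2, wrong:2, hand:2, suddenly:2, arrive:1, road:1, table:1, might:1, stop:1, cool:1, wind:1, ask:1, pull:1, … (9 more, each freq 1)
N = 44. Frequency spectrum: V_1=18, V_2=8, V_3=2, V_4=1
M₂ = 1²·18 + 2²·8 + 3²·2 + 4²·1 = 84
K = 10000 × (84 − 44) / 44² = 206.6116

206.6116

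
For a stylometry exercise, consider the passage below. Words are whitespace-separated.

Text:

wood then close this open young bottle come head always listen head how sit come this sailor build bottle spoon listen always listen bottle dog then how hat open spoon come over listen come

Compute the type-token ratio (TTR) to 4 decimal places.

N = 34 tokens, V = 19 types.
TTR = V / N = 19 / 34 = 0.5588

0.5588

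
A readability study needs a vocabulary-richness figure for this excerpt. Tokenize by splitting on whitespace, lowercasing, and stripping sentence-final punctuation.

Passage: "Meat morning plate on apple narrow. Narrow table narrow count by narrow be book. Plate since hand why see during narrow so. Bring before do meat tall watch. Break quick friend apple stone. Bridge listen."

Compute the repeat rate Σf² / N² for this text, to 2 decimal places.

0.05

Frequencies: narrow:5, meat:2, plate:2, apple:2, morning:1, on:1, table:1, count:1, by:1, be:1, book:1, since:1, hand:1, why:1, see:1, during:1, so:1, bring:1, before:1, do:1, … (8 more, each freq 1)
Σf² = 61; N² = 1225
Repeat rate = 61 / 1225 = 0.05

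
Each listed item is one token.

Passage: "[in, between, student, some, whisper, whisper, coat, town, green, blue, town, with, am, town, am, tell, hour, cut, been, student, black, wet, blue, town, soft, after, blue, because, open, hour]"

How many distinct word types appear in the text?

21

Distinct types: {after, am, because, been, between, black, blue, coat, cut, green, hour, in, open, soft, some, student, tell, town, wet, whisper, with}
V = 21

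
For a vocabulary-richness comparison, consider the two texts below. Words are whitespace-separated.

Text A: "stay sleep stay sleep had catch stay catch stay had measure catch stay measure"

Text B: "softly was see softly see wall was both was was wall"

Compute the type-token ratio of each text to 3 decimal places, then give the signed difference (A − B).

-0.098

TTR(A) = 5/14 = 0.357
TTR(B) = 5/11 = 0.455
Difference = 0.357 − 0.455 = -0.098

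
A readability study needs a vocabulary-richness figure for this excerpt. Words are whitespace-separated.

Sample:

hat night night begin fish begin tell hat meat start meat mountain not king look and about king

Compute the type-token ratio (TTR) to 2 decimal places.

N = 18 tokens, V = 13 types.
TTR = V / N = 13 / 18 = 0.72

0.72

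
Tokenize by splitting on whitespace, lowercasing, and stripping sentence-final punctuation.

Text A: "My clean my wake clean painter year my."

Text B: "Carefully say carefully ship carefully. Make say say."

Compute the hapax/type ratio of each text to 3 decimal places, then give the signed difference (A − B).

0.100

A: hapax=3, V=5, ratio=0.600
B: hapax=2, V=4, ratio=0.500
Difference = 0.600 − 0.500 = 0.100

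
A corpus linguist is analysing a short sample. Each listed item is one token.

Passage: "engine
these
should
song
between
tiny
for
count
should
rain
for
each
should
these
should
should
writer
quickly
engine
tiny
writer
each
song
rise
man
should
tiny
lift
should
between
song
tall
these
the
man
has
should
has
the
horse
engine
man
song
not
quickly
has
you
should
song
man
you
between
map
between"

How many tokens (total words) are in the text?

54

Tokens: engine, these, should, song, between, tiny, for, count, should, rain, for, each, should, these, should, should, writer, quickly, engine, tiny, writer, each, song, rise, man, should, tiny, lift, should, between, song, tall, these, the, man, has, should, has, the, horse, engine, man, song, not, quickly, has, you, should, song, man, you, between, map, between
N = 54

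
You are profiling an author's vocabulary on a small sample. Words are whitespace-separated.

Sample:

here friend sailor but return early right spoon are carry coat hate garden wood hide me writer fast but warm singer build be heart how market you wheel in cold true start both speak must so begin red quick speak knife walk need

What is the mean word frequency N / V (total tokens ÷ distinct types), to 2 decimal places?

1.05

N = 43 tokens, V = 41 types.
Mean frequency = N / V = 43 / 41 = 1.05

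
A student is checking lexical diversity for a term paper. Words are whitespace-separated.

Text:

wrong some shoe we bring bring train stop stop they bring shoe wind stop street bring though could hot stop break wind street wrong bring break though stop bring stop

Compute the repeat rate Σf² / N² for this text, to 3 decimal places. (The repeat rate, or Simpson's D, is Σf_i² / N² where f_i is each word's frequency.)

Frequencies: bring:6, stop:6, wrong:2, shoe:2, wind:2, street:2, though:2, break:2, some:1, we:1, train:1, they:1, could:1, hot:1
Σf² = 102; N² = 900
Repeat rate = 102 / 900 = 0.113

0.113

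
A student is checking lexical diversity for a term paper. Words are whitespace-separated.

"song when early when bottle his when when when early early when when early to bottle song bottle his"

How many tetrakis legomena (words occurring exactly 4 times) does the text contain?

1

Frequencies: when:7, early:4, bottle:3, song:2, his:2, to:1
Words with frequency 4: early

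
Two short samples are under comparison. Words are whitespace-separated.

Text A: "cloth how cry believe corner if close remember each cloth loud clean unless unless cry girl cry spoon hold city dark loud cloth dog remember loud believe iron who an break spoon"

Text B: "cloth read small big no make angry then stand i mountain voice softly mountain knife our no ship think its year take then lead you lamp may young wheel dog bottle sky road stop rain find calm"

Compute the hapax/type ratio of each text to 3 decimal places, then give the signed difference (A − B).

-0.230

A: hapax=15, V=22, ratio=0.682
B: hapax=31, V=34, ratio=0.912
Difference = 0.682 − 0.912 = -0.230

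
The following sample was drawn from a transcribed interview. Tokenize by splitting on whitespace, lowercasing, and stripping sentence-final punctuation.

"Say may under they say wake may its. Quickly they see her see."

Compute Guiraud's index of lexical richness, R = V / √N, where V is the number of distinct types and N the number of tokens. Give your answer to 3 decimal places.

2.496

N = 13, V = 9.
√N = 3.605551
R = 9 / 3.605551 = 2.496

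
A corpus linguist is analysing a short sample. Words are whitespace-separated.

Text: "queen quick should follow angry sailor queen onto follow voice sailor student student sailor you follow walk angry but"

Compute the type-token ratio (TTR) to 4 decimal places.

0.6316

N = 19 tokens, V = 12 types.
TTR = V / N = 12 / 19 = 0.6316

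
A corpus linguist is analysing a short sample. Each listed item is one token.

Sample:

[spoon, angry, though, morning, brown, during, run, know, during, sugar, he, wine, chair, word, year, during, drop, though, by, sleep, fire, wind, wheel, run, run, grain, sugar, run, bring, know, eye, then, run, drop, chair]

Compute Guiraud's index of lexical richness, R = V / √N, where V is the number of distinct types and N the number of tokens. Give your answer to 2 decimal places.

N = 35, V = 24.
√N = 5.916080
R = 24 / 5.916080 = 4.06

4.06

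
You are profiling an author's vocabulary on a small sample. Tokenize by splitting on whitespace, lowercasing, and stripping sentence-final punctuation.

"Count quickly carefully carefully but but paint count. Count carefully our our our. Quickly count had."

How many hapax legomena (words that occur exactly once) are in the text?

2

Frequencies: count:4, carefully:3, our:3, quickly:2, but:2, paint:1, had:1
Hapax (freq=1): had, paint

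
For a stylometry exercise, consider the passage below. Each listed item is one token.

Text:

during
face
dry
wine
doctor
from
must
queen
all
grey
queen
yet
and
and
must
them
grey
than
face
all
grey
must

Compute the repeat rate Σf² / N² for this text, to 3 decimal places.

0.087

Frequencies: must:3, grey:3, face:2, queen:2, all:2, and:2, during:1, dry:1, wine:1, doctor:1, from:1, yet:1, them:1, than:1
Σf² = 42; N² = 484
Repeat rate = 42 / 484 = 0.087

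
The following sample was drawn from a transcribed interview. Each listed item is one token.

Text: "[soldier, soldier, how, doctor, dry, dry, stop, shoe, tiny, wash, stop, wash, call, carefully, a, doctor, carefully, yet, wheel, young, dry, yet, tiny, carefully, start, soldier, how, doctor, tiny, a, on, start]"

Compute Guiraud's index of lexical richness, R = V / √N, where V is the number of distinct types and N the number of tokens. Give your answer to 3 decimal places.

N = 32, V = 16.
√N = 5.656854
R = 16 / 5.656854 = 2.828

2.828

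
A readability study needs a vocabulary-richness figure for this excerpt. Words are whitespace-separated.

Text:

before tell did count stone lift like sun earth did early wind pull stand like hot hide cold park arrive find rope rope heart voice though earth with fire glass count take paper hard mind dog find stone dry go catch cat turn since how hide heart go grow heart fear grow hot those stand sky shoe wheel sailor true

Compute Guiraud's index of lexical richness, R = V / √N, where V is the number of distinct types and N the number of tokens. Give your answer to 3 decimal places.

5.939

N = 60, V = 46.
√N = 7.745967
R = 46 / 7.745967 = 5.939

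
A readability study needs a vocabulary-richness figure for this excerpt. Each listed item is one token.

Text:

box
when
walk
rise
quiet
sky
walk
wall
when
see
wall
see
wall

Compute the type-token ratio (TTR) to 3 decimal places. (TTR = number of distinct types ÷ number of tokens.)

N = 13 tokens, V = 8 types.
TTR = V / N = 8 / 13 = 0.615

0.615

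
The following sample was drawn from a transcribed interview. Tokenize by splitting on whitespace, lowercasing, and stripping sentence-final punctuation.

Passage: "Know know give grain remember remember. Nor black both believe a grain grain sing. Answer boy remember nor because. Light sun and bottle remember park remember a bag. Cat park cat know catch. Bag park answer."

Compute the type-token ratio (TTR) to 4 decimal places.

N = 36 tokens, V = 21 types.
TTR = V / N = 21 / 36 = 0.5833

0.5833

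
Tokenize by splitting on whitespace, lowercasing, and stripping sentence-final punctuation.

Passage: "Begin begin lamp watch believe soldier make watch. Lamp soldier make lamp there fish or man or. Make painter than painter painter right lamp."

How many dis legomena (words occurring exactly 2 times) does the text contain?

Frequencies: lamp:4, make:3, painter:3, begin:2, watch:2, soldier:2, or:2, believe:1, there:1, fish:1, man:1, than:1, right:1
Words with frequency 2: begin, or, soldier, watch

4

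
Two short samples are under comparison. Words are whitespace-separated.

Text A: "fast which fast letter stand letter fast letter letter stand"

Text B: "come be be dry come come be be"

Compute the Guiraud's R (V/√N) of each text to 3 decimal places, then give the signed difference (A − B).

0.204

A: V=4, N=10, R=1.265
B: V=3, N=8, R=1.061
Difference = 1.265 − 1.061 = 0.204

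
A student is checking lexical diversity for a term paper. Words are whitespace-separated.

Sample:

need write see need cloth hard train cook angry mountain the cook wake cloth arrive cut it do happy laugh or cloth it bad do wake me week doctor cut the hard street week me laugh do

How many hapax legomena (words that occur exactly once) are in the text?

Frequencies: cloth:3, do:3, need:2, hard:2, cook:2, the:2, wake:2, cut:2, it:2, laugh:2, me:2, week:2, write:1, see:1, train:1, angry:1, mountain:1, arrive:1, happy:1, or:1, … (3 more, each freq 1)
Hapax (freq=1): angry, arrive, bad, doctor, happy, mountain, or, see, street, train, write

11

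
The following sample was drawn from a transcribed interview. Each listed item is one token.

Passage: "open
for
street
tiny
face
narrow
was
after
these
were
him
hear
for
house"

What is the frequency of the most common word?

Frequencies: for:2, open:1, street:1, tiny:1, face:1, narrow:1, was:1, after:1, these:1, were:1, him:1, hear:1, house:1
Most common: 'for' with frequency 2.

2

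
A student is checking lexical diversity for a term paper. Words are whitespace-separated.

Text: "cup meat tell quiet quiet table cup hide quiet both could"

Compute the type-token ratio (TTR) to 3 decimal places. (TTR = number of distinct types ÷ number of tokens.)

N = 11 tokens, V = 8 types.
TTR = V / N = 8 / 11 = 0.727

0.727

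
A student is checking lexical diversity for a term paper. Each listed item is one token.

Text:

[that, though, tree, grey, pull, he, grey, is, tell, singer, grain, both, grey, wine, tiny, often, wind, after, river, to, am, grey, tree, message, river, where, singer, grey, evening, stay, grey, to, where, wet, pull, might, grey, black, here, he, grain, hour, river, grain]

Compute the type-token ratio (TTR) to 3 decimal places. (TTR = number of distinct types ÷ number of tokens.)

0.636

N = 44 tokens, V = 28 types.
TTR = V / N = 28 / 44 = 0.636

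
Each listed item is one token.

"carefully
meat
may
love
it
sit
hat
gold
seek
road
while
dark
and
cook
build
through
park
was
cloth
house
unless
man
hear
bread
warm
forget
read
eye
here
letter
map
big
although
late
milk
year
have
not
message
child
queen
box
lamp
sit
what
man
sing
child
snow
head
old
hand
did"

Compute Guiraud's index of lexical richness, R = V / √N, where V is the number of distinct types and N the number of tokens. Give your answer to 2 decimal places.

6.87

N = 53, V = 50.
√N = 7.280110
R = 50 / 7.280110 = 6.87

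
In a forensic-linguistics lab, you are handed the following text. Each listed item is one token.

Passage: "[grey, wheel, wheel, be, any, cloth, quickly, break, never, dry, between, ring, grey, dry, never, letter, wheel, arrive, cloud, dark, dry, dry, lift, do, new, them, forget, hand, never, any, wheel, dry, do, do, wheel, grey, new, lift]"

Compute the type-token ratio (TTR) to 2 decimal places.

0.55

N = 38 tokens, V = 21 types.
TTR = V / N = 21 / 38 = 0.55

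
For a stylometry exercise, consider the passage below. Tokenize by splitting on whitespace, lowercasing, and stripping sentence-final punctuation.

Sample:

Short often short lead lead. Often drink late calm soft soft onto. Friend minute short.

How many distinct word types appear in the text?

Distinct types: {calm, drink, friend, late, lead, minute, often, onto, short, soft}
V = 10

10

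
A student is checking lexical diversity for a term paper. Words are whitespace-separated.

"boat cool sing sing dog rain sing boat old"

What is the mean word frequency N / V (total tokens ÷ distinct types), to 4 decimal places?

N = 9 tokens, V = 6 types.
Mean frequency = N / V = 9 / 6 = 1.5000

1.5000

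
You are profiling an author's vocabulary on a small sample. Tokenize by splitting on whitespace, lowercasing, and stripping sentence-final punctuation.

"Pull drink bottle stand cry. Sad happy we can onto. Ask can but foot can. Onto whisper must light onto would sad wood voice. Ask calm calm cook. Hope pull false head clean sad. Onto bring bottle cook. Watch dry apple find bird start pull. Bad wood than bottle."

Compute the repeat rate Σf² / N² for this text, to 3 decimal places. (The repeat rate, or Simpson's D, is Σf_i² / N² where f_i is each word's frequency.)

Frequencies: onto:4, pull:3, bottle:3, sad:3, can:3, ask:2, wood:2, calm:2, cook:2, drink:1, stand:1, cry:1, happy:1, we:1, but:1, foot:1, whisper:1, must:1, light:1, would:1, … (14 more, each freq 1)
Σf² = 93; N² = 2401
Repeat rate = 93 / 2401 = 0.039

0.039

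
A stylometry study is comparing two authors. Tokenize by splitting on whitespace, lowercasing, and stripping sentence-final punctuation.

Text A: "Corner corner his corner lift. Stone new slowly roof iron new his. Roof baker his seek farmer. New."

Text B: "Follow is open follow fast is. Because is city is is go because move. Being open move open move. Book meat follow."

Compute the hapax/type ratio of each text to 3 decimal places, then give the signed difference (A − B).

0.091

A: hapax=7, V=11, ratio=0.636
B: hapax=6, V=11, ratio=0.545
Difference = 0.636 − 0.545 = 0.091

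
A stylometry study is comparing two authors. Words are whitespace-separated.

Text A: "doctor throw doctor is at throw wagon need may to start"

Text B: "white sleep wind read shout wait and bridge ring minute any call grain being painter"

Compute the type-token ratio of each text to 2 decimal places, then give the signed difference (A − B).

TTR(A) = 9/11 = 0.82
TTR(B) = 15/15 = 1.00
Difference = 0.82 − 1.00 = -0.18

-0.18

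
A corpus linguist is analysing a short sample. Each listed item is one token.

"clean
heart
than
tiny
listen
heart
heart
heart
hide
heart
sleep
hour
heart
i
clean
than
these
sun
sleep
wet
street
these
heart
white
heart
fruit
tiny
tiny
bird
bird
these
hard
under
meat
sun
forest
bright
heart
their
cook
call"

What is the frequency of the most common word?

9

Frequencies: heart:9, tiny:3, these:3, clean:2, than:2, sleep:2, sun:2, bird:2, listen:1, hide:1, hour:1, i:1, wet:1, street:1, white:1, fruit:1, hard:1, under:1, meat:1, forest:1, … (4 more, each freq 1)
Most common: 'heart' with frequency 9.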